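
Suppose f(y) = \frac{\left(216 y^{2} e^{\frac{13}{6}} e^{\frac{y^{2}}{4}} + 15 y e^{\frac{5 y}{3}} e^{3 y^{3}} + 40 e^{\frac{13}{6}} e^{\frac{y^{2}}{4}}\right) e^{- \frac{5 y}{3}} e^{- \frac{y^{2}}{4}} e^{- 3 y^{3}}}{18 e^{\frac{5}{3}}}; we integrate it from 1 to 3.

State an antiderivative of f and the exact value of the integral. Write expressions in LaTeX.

Antiderivative: F(y) = - \frac{5 e^{- \frac{y^{2}}{4} - \frac{5}{3}}}{3} - \frac{4 e^{- 3 y^{3} - \frac{5 y}{3} + \frac{1}{2}}}{3}; value = - \frac{5}{3 e^{\frac{47}{12}}} - \frac{4}{3 e^{\frac{171}{2}}} + \frac{4}{3 e^{\frac{25}{6}}} + \frac{5}{3 e^{\frac{23}{12}}}

For F(y) to be correct the identity F'(y) - f(y) = 0 must hold.
F(y) = - \frac{5 e^{- \frac{y^{2}}{4} - \frac{5}{3}}}{3} - \frac{4 e^{- 3 y^{3} - \frac{5 y}{3} + \frac{1}{2}}}{3} is an antiderivative of f.
Check: d/dy[- \frac{5 e^{- \frac{y^{2}}{4} - \frac{5}{3}}}{3} - \frac{4 e^{- 3 y^{3} - \frac{5 y}{3} + \frac{1}{2}}}{3}] = \frac{\left(216 y^{2} e^{\frac{5}{3}} e^{\frac{y^{2}}{4}} + \frac{15 y e^{\frac{5 y}{3}} e^{3 y^{3}}}{e^{\frac{1}{2}}} + 40 e^{\frac{5}{3}} e^{\frac{y^{2}}{4}}\right) e^{- \frac{5 y}{3}} e^{- \frac{y^{2}}{4}} e^{- 3 y^{3}}}{18 e^{\frac{7}{6}}}, which equals f(y).
F(3) = - \frac{5}{3 e^{\frac{47}{12}}} - \frac{4}{3 e^{\frac{171}{2}}}; F(1) = - \frac{5}{3 e^{\frac{23}{12}}} - \frac{4}{3 e^{\frac{25}{6}}}.
Integral = F(3) - F(1) = - \frac{5}{3 e^{\frac{47}{12}}} - \frac{4}{3 e^{\frac{171}{2}}} + \frac{4}{3 e^{\frac{25}{6}}} + \frac{5}{3 e^{\frac{23}{12}}}.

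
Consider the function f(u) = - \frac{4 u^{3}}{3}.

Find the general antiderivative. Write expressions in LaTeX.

F(u) = - \frac{u^{4}}{3} + C

Recover f(u) by differentiating a candidate F(u); any mismatch rules it out.
Check: d/du[- \frac{u^{4}}{3}] = - \frac{4 u^{3}}{3} = f(u).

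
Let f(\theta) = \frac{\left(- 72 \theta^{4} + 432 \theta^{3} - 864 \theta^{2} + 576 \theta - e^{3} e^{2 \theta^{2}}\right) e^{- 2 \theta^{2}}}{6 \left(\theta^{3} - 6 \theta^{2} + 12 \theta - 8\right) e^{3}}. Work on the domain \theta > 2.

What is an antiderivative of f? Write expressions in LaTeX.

An antiderivative is F(\theta) = \frac{36 \left(\theta - 2\right)^{2} e^{- 2 \theta^{2} - 3} + 1}{12 \left(\theta - 2\right)^{2}}.

Whatever form F(\theta) takes, F'(\theta) = f(\theta) is non-negotiable.
Check: d/d\theta[\frac{36 \left(\theta - 2\right)^{2} e^{- 2 \theta^{2} - 3} + 1}{12 \left(\theta - 2\right)^{2}}] = \frac{- 72 \theta^{4} + 432 \theta^{3} - 864 \theta^{2} + 576 \theta - e^{3} e^{2 \theta^{2}}}{6 \theta^{3} e^{3} e^{2 \theta^{2}} - 36 \theta^{2} e^{3} e^{2 \theta^{2}} + 72 \theta e^{3} e^{2 \theta^{2}} - 48 e^{3} e^{2 \theta^{2}}}, which equals f(\theta).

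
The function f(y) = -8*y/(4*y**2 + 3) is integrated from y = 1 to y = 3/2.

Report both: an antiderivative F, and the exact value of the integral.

Antiderivative: F(y) = -log(4*y**2 + 3); value = -log(12) + log(7)

The substitution u = 4*y**2 + 3 works: f is exactly (dF/du)*(du/dy) for that inner function.
F(y) = -log(4*y**2 + 3) is an antiderivative of f.
Check: d/dy[-log(4*y**2 + 3)] = -8*y/(4*y**2 + 3) = f(y).
F(3/2) = -log(12); F(1) = -log(7).
Integral = F(3/2) - F(1) = -log(12) + log(7).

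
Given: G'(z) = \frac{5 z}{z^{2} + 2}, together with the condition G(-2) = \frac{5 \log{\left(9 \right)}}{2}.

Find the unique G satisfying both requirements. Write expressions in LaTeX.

G(z) = \frac{5 \log{\left(\frac{3 z^{2}}{2} + 3 \right)}}{2}

G'(z) matches the chain-rule pattern g'(h)*h' with inner function h(z) = \frac{3 z^{2}}{2} + 3; substituting u = h(z) collapses the integral.
A general antiderivative is \frac{5 \log{\left(\frac{3 z^{2}}{2} + 3 \right)}}{2} + C.
The condition gives C = \frac{5 \log{\left(9 \right)}}{2} - (\frac{5 \log{\left(9 \right)}}{2}) = 0.
So G(z) = \frac{5 \log{\left(\frac{3 z^{2}}{2} + 3 \right)}}{2}.
Check: d/dz[\frac{5 \log{\left(\frac{3 z^{2}}{2} + 3 \right)}}{2}] = \frac{5 z}{z^{2} + 2} = G'(z).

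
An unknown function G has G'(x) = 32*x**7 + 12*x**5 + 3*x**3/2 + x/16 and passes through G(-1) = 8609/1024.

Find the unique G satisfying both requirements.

G(x) = (2*x**2 + 1/4)**4/4 + 2

The substitution u = 2*x**2 + 1/4 works: G'(x) is exactly (dG/du)*(du/dx) for that inner function.
A general antiderivative is (2*x**2 + 1/4)**4/4 + C.
The condition gives C = 8609/1024 - (6561/1024) = 2.
So G(x) = (2*x**2 + 1/4)**4/4 + 2.
Check: d/dx[(2*x**2 + 1/4)**4/4 + 2] = 32*x**7 + 12*x**5 + 3*x**3/2 + x/16 = G'(x).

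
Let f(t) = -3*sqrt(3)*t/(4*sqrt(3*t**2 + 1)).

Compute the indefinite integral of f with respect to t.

F(t) = -3*sqrt(t**2 + 1/3)/4 + C

f matches the chain-rule pattern g'(h)*h' with inner function h(t) = t**2 + 1/3; substituting u = h(t) collapses the integral.
Check: d/dt[-3*sqrt(t**2 + 1/3)/4] = -3*sqrt(3)*t/(4*sqrt(3*t**2 + 1)) = f(t).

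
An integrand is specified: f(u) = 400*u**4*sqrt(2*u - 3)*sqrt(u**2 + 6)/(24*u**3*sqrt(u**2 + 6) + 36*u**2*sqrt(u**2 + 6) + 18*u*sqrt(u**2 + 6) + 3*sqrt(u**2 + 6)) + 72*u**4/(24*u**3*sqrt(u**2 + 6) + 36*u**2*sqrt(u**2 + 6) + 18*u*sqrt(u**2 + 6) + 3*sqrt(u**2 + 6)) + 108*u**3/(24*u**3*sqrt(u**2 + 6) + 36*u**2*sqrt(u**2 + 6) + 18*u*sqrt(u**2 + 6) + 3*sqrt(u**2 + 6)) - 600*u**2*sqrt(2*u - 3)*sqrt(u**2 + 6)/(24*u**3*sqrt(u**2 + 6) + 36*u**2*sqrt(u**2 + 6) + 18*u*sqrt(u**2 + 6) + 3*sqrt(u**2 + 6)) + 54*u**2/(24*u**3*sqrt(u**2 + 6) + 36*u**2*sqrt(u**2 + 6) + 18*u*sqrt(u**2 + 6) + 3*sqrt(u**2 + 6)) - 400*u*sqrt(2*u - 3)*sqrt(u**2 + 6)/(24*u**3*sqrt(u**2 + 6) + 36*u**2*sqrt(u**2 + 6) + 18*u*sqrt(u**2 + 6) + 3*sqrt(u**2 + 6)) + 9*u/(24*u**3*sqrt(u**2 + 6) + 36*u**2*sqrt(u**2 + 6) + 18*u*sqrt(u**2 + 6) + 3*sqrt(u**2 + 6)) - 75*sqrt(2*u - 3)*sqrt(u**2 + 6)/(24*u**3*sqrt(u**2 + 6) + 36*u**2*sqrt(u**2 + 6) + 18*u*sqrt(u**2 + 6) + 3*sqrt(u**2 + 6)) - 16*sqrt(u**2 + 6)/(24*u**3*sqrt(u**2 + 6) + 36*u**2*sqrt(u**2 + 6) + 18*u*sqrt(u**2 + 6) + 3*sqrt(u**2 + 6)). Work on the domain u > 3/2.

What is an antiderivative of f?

Integrate term by term and add the pieces.
Check: d/du[5*(2*u - 3)**(5/2)/3 + 3*sqrt(u**2 + 6) + 4/(3*(2*u + 1)**2)] = (400*u**4*sqrt(2*u - 3)*sqrt(u**2 + 6) + 72*u**4 + 108*u**3 - 600*u**2*sqrt(2*u - 3)*sqrt(u**2 + 6) + 54*u**2 - 400*u*sqrt(2*u - 3)*sqrt(u**2 + 6) + 9*u - 75*sqrt(2*u - 3)*sqrt(u**2 + 6) - 16*sqrt(u**2 + 6))/(24*u**3*sqrt(u**2 + 6) + 36*u**2*sqrt(u**2 + 6) + 18*u*sqrt(u**2 + 6) + 3*sqrt(u**2 + 6)), which equals f(u).

An antiderivative is F(u) = 5*(2*u - 3)**(5/2)/3 + 3*sqrt(u**2 + 6) + 4/(3*(2*u + 1)**2).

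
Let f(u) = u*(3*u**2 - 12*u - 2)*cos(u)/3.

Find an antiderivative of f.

An antiderivative is F(u) = u**3*sin(u) - 4*u**2*sin(u) + 3*u**2*cos(u) - 20*u*sin(u)/3 - 8*u*cos(u) + 8*sin(u) - 20*cos(u)/3.

Any candidate F(u) must reproduce f(u) exactly when differentiated.
Check: d/du[u**3*sin(u) - 4*u**2*sin(u) + 3*u**2*cos(u) - 20*u*sin(u)/3 - 8*u*cos(u) + 8*sin(u) - 20*cos(u)/3] = u**3*cos(u) - 4*u**2*cos(u) - 2*u*cos(u)/3, which equals f(u).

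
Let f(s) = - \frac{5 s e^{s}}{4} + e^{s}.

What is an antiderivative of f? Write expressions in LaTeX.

f has the shape u'v + uv' for u = \frac{9}{4} - \frac{5 s}{4} and v = e^{s} — it is the derivative of the product u*v.
Check: d/ds[- \frac{\left(5 s - 9\right) e^{s}}{4}] = - \frac{5 s e^{s}}{4} + e^{s} = f(s).

An antiderivative is F(s) = - \frac{\left(5 s - 9\right) e^{s}}{4}.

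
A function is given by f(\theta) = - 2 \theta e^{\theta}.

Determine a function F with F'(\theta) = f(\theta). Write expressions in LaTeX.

f has the shape u'v + uv' for u = 2 - 2 \theta and v = e^{\theta} — it is the derivative of the product u*v.
Check: d/d\theta[- 2 \theta e^{\theta} + 2 e^{\theta}] = - 2 \theta e^{\theta} = f(\theta).

An antiderivative is F(\theta) = - 2 \theta e^{\theta} + 2 e^{\theta}.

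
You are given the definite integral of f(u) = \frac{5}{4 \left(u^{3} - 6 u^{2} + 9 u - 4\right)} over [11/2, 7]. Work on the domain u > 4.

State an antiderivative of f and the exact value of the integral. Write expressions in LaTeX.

The denominator factors as 4 \left(u - 4\right) \left(u - 1\right)^{2}; partial fractions split f into directly integrable pieces: - \frac{5}{36 \left(u - 1\right)} - \frac{5}{12 \left(u - 1\right)^{2}} + \frac{5}{36 \left(u - 4\right)}.
F(u) = \frac{5 u \log{\left(u - 4 \right)} - 5 u \log{\left(u - 1 \right)} - 5 \log{\left(u - 4 \right)} + 5 \log{\left(u - 1 \right)} + 15}{36 u - 36} is an antiderivative of f.
Check: d/du[\frac{5 u \log{\left(u - 4 \right)} - 5 u \log{\left(u - 1 \right)} - 5 \log{\left(u - 4 \right)} + 5 \log{\left(u - 1 \right)} + 15}{36 u - 36}] = \frac{5}{4 u^{3} - 24 u^{2} + 36 u - 16}, which equals f(u).
F(7) = - \frac{5 \log{\left(6 \right)}}{36} + \frac{5}{72} + \frac{5 \log{\left(3 \right)}}{36}; F(11/2) = - \frac{5 \log{\left(\frac{9}{2} \right)}}{36} + \frac{5 \log{\left(\frac{3}{2} \right)}}{36} + \frac{5}{54}.
Integral = F(7) - F(11/2) = - \frac{5 \log{\left(6 \right)}}{36} - \frac{5 \log{\left(\frac{3}{2} \right)}}{36} - \frac{5}{216} + \frac{5 \log{\left(3 \right)}}{36} + \frac{5 \log{\left(\frac{9}{2} \right)}}{36}.

Antiderivative: F(u) = \frac{5 u \log{\left(u - 4 \right)} - 5 u \log{\left(u - 1 \right)} - 5 \log{\left(u - 4 \right)} + 5 \log{\left(u - 1 \right)} + 15}{36 u - 36}; value = - \frac{5 \log{\left(6 \right)}}{36} - \frac{5 \log{\left(\frac{3}{2} \right)}}{36} - \frac{5}{216} + \frac{5 \log{\left(3 \right)}}{36} + \frac{5 \log{\left(\frac{9}{2} \right)}}{36}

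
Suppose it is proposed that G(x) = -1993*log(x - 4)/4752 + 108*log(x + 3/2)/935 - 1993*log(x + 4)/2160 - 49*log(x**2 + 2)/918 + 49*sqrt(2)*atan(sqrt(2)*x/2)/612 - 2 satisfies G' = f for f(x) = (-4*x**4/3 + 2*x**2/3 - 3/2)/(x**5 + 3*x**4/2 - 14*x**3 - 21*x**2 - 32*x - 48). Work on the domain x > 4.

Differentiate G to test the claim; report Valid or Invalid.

d/dx[G] = (-8*x**4 + 4*x**2 - 9)/(6*x**5 + 9*x**4 - 84*x**3 - 126*x**2 - 192*x - 288)
This equals f(x) exactly, so the claim holds.

Valid. The derivative of G reproduces f.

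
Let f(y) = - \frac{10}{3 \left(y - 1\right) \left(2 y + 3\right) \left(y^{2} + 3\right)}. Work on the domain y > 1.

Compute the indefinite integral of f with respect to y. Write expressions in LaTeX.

F(y) = \frac{- 42 \log{\left(y - 1 \right)} + 32 \log{\left(y + \frac{3}{2} \right)} + 5 \log{\left(y^{2} + 3 \right)} + 30 \sqrt{3} \operatorname{atan}{\left(\frac{\sqrt{3} y}{3} \right)}}{252} + C

The denominator factors as 3 \left(y - 1\right) \left(2 y + 3\right) \left(y^{2} + 3\right); partial fractions split f into directly integrable pieces: \frac{5 \left(y + 9\right)}{126 \left(y^{2} + 3\right)} + \frac{16}{63 \left(2 y + 3\right)} - \frac{1}{6 \left(y - 1\right)}.
Check: d/dy[\frac{- 42 \log{\left(y - 1 \right)} + 32 \log{\left(y + \frac{3}{2} \right)} + 5 \log{\left(y^{2} + 3 \right)} + 30 \sqrt{3} \operatorname{atan}{\left(\frac{\sqrt{3} y}{3} \right)}}{252}] = - \frac{10}{6 y^{4} + 3 y^{3} + 9 y^{2} + 9 y - 27}, which equals f(y).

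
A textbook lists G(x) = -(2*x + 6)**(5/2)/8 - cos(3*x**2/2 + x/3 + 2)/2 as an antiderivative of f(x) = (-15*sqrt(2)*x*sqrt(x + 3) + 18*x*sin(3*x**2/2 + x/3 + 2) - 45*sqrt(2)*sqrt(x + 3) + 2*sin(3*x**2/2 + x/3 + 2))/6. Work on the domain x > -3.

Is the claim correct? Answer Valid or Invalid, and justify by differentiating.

d/dx[G] = -5*sqrt(2)*x*sqrt(x + 3)/4 + 3*x*sin(3*x**2/2 + x/3 + 2)/2 - 15*sqrt(2)*sqrt(x + 3)/4 + sin(3*x**2/2 + x/3 + 2)/6
d/dx[G] - f(x) = 5*sqrt(2)*x*sqrt(x + 3)/4 - 3*x*sin(3*x**2/2 + x/3 + 2)/2 + 15*sqrt(2)*sqrt(x + 3)/4 - sin(3*x**2/2 + x/3 + 2)/6 != 0.

Invalid: d/dx[G] - f = 5*sqrt(2)*x*sqrt(x + 3)/4 - 3*x*sin(3*x**2/2 + x/3 + 2)/2 + 15*sqrt(2)*sqrt(x + 3)/4 - sin(3*x**2/2 + x/3 + 2)/6, which is not 0.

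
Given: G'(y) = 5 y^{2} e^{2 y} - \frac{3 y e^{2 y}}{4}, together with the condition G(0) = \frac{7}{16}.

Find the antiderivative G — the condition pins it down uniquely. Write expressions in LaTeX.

G'(y) has the shape u'v + uv' for u = \frac{5 y^{2}}{2} - \frac{23 y}{8} + \frac{23}{16} and v = e^{2 y} — it is the derivative of the product u*v.
A general antiderivative is \frac{\left(40 y^{2} - 46 y + 23\right) e^{2 y}}{16} + C.
The condition gives C = \frac{7}{16} - (\frac{23}{16}) = -1.
So G(y) = \frac{\left(40 y^{2} - 46 y + 23\right) e^{2 y} - 16}{16}.
Check: d/dy[\frac{\left(40 y^{2} - 46 y + 23\right) e^{2 y} - 16}{16}] = 5 y^{2} e^{2 y} - \frac{3 y e^{2 y}}{4} = G'(y).

G(y) = \frac{\left(40 y^{2} - 46 y + 23\right) e^{2 y} - 16}{16}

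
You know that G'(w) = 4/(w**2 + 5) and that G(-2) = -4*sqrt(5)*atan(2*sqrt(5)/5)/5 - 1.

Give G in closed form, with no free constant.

G(w) = 4*sqrt(5)*atan(sqrt(5)*w/5)/5 - 1

Whatever form G(w) takes, its d/dw must return the stated G'(w).
A general antiderivative is 4*sqrt(5)*atan(sqrt(5)*w/5)/5 + C.
The condition gives C = -4*sqrt(5)*atan(2*sqrt(5)/5)/5 - 1 - (-4*sqrt(5)*atan(2*sqrt(5)/5)/5) = -1.
So G(w) = 4*sqrt(5)*atan(sqrt(5)*w/5)/5 - 1.
Check: d/dw[4*sqrt(5)*atan(sqrt(5)*w/5)/5 - 1] = 4/(w**2 + 5) = G'(w).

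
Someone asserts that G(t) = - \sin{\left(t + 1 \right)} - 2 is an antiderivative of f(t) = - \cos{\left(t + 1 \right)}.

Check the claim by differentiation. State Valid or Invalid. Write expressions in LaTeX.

Valid - differentiating G returns exactly f.

d/dt[G] = - \cos{\left(t + 1 \right)}
This equals f(t) exactly, so the claim holds.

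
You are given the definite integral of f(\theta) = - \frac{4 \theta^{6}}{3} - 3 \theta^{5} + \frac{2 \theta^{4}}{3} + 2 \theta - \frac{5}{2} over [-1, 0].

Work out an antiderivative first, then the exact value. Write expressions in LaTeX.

Antiderivative: F(\theta) = \frac{\theta \left(- 40 \theta^{6} - 105 \theta^{5} + 28 \theta^{4} + 210 \theta - 525\right)}{210}; value = - \frac{107}{35}

Integrate term by term and add the pieces.
F(\theta) = \frac{\theta \left(- 40 \theta^{6} - 105 \theta^{5} + 28 \theta^{4} + 210 \theta - 525\right)}{210} is an antiderivative of f.
Check: d/d\theta[\frac{\theta \left(- 40 \theta^{6} - 105 \theta^{5} + 28 \theta^{4} + 210 \theta - 525\right)}{210}] = - \frac{4 \theta^{6}}{3} - 3 \theta^{5} + \frac{2 \theta^{4}}{3} + 2 \theta - \frac{5}{2} = f(\theta).
F(0) = 0; F(-1) = \frac{107}{35}.
Integral = F(0) - F(-1) = - \frac{107}{35}.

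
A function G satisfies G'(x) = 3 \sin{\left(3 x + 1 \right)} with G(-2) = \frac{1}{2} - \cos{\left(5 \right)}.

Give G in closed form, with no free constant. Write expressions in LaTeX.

Since d/dx undoes antidifferentiation here, G(x) must give back the stated G'(x).
A general antiderivative is - \cos{\left(3 x + 1 \right)} + C.
The condition gives C = \frac{1}{2} - \cos{\left(5 \right)} - (- \cos{\left(5 \right)}) = \frac{1}{2}.
So G(x) = \frac{1}{2} - \cos{\left(3 x + 1 \right)}.
Check: d/dx[\frac{1}{2} - \cos{\left(3 x + 1 \right)}] = 3 \sin{\left(3 x + 1 \right)} = G'(x).

G(x) = \frac{1}{2} - \cos{\left(3 x + 1 \right)}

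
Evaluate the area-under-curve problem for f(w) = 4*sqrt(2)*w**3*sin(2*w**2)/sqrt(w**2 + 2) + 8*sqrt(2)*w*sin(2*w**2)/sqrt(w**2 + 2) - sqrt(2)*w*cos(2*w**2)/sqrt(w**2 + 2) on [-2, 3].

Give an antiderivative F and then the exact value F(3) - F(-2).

Antiderivative: F(w) = -2*sqrt(w**2/2 + 1)*cos(2*w**2); value = -sqrt(22)*cos(18) + 2*sqrt(3)*cos(8)

Recognize the product-rule pattern: f = u'v + uv' with u = -2*sqrt(w**2/2 + 1), v = cos(2*w**2), so integration by parts undoes it.
F(w) = -2*sqrt(w**2/2 + 1)*cos(2*w**2) is an antiderivative of f.
Check: d/dw[-2*sqrt(w**2/2 + 1)*cos(2*w**2)] = sqrt(2)*(8*w**3*sin(2*w**2) + 16*w*sin(2*w**2) - 2*w*cos(2*w**2))/(2*sqrt(w**2 + 2)), which equals f(w).
F(3) = -sqrt(22)*cos(18); F(-2) = -2*sqrt(3)*cos(8).
Integral = F(3) - F(-2) = -sqrt(22)*cos(18) + 2*sqrt(3)*cos(8).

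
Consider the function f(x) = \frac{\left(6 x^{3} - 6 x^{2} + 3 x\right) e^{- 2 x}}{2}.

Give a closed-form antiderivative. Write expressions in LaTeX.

An antiderivative is F(x) = - \frac{3 x^{3} e^{- 2 x}}{2} - \frac{3 x^{2} e^{- 2 x}}{4} - \frac{3 x e^{- 2 x}}{2} - \frac{3 e^{- 2 x}}{4}.

f has the shape u'v + uv' for u = - \frac{3 x^{3}}{2} - \frac{3 x^{2}}{4} - \frac{3 x}{2} - \frac{3}{4} and v = e^{- 2 x} — it is the derivative of the product u*v.
Check: d/dx[- \frac{3 x^{3} e^{- 2 x}}{2} - \frac{3 x^{2} e^{- 2 x}}{4} - \frac{3 x e^{- 2 x}}{2} - \frac{3 e^{- 2 x}}{4}] = \frac{\left(6 x^{3} - 6 x^{2} + 3 x\right) e^{- 2 x}}{2} = f(x).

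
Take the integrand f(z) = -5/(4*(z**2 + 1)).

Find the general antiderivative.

F(z) = -5*atan(z)/4 + C

Check any antiderivative F(z) by computing F'(z) and comparing it with f(z).
Check: d/dz[-5*atan(z)/4] = -5/(4*z**2 + 4), which equals f(z).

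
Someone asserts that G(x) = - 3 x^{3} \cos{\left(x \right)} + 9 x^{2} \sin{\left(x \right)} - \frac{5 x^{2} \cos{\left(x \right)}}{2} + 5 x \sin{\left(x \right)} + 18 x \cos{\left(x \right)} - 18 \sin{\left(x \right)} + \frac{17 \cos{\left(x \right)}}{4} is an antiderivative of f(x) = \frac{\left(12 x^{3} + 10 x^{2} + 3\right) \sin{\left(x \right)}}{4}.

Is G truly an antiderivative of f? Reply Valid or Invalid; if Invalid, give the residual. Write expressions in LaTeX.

d/dx[G] = 3 x^{3} \sin{\left(x \right)} + \frac{5 x^{2} \sin{\left(x \right)}}{2} + \frac{3 \sin{\left(x \right)}}{4}
This equals f(x) exactly, so the claim holds.

Valid: G'(x) = f(x).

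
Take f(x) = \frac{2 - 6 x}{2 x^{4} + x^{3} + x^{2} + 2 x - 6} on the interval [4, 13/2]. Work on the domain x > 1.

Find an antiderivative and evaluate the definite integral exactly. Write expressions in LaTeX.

Antiderivative: F(x) = - \frac{4 \log{\left(x - 1 \right)}}{15} - \frac{44 \log{\left(x + \frac{3}{2} \right)}}{85} + \frac{20 \log{\left(x^{2} + 2 \right)}}{51} - \frac{13 \sqrt{2} \operatorname{atan}{\left(\frac{\sqrt{2} x}{2} \right)}}{51}; value = - \frac{20 \log{\left(18 \right)}}{51} - \frac{44 \log{\left(8 \right)}}{85} - \frac{13 \sqrt{2} \operatorname{atan}{\left(\frac{13 \sqrt{2}}{4} \right)}}{51} + \frac{4 \log{\left(3 \right)}}{15} + \frac{64 \log{\left(\frac{11}{2} \right)}}{255} + \frac{13 \sqrt{2} \operatorname{atan}{\left(2 \sqrt{2} \right)}}{51} + \frac{20 \log{\left(\frac{177}{4} \right)}}{51}

The denominator factors as \left(x - 1\right) \left(2 x + 3\right) \left(x^{2} + 2\right); partial fractions split f into directly integrable pieces: \frac{2 \left(20 x - 13\right)}{51 \left(x^{2} + 2\right)} - \frac{88}{85 \left(2 x + 3\right)} - \frac{4}{15 \left(x - 1\right)}.
F(x) = - \frac{4 \log{\left(x - 1 \right)}}{15} - \frac{44 \log{\left(x + \frac{3}{2} \right)}}{85} + \frac{20 \log{\left(x^{2} + 2 \right)}}{51} - \frac{13 \sqrt{2} \operatorname{atan}{\left(\frac{\sqrt{2} x}{2} \right)}}{51} is an antiderivative of f.
Check: d/dx[- \frac{4 \log{\left(x - 1 \right)}}{15} - \frac{44 \log{\left(x + \frac{3}{2} \right)}}{85} + \frac{20 \log{\left(x^{2} + 2 \right)}}{51} - \frac{13 \sqrt{2} \operatorname{atan}{\left(\frac{\sqrt{2} x}{2} \right)}}{51}] = \frac{2 - 6 x}{2 x^{4} + x^{3} + x^{2} + 2 x - 6} = f(x).
F(13/2) = - \frac{44 \log{\left(8 \right)}}{85} - \frac{13 \sqrt{2} \operatorname{atan}{\left(\frac{13 \sqrt{2}}{4} \right)}}{51} - \frac{4 \log{\left(\frac{11}{2} \right)}}{15} + \frac{20 \log{\left(\frac{177}{4} \right)}}{51}; F(4) = - \frac{44 \log{\left(\frac{11}{2} \right)}}{85} - \frac{13 \sqrt{2} \operatorname{atan}{\left(2 \sqrt{2} \right)}}{51} - \frac{4 \log{\left(3 \right)}}{15} + \frac{20 \log{\left(18 \right)}}{51}.
Integral = F(13/2) - F(4) = - \frac{20 \log{\left(18 \right)}}{51} - \frac{44 \log{\left(8 \right)}}{85} - \frac{13 \sqrt{2} \operatorname{atan}{\left(\frac{13 \sqrt{2}}{4} \right)}}{51} + \frac{4 \log{\left(3 \right)}}{15} + \frac{64 \log{\left(\frac{11}{2} \right)}}{255} + \frac{13 \sqrt{2} \operatorname{atan}{\left(2 \sqrt{2} \right)}}{51} + \frac{20 \log{\left(\frac{177}{4} \right)}}{51}.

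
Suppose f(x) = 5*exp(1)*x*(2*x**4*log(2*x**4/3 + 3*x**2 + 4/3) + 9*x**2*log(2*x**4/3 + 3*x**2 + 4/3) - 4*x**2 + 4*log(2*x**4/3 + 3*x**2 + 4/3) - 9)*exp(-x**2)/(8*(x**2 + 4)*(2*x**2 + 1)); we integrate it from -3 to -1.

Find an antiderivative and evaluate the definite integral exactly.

Recognize the product-rule pattern: f = u'v + uv' with u = -5*exp(1 - x**2)/16, v = log(2*x**4/3 + 3*x**2 + 4/3), so integration by parts undoes it.
F(x) = -5*exp(1)*exp(-x**2)*log(2*x**4/3 + 3*x**2 + 4/3)/16 is an antiderivative of f.
Check: d/dx[-5*exp(1)*exp(-x**2)*log(2*x**4/3 + 3*x**2 + 4/3)/16] = (10*exp(1)*x**5*log(2*x**4/3 + 3*x**2 + 4/3) + 45*exp(1)*x**3*log(2*x**4/3 + 3*x**2 + 4/3) - 20*exp(1)*x**3 + 20*exp(1)*x*log(2*x**4/3 + 3*x**2 + 4/3) - 45*exp(1)*x)/(16*x**4*exp(x**2) + 72*x**2*exp(x**2) + 32*exp(x**2)), which equals f(x).
F(-1) = -5*log(5)/16; F(-3) = -5*exp(-8)*log(247/3)/16.
Integral = F(-1) - F(-3) = -5*log(5)/16 + 5*exp(-8)*log(247/3)/16.

Antiderivative: F(x) = -5*exp(1)*exp(-x**2)*log(2*x**4/3 + 3*x**2 + 4/3)/16; value = -5*log(5)/16 + 5*exp(-8)*log(247/3)/16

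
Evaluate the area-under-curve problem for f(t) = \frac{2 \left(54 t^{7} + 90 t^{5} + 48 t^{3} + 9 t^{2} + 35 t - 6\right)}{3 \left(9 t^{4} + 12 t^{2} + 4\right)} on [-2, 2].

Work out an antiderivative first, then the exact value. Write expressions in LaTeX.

Antiderivative: F(t) = \frac{9 t^{6} + 12 t^{4} + 4 t^{2} - 6 t - 9}{9 t^{2} + 6}; value = - \frac{4}{7}

Differentiate the proposed F(t) back; it has to land on f(t) exactly.
F(t) = \frac{9 t^{6} + 12 t^{4} + 4 t^{2} - 6 t - 9}{9 t^{2} + 6} is an antiderivative of f.
Check: d/dt[\frac{9 t^{6} + 12 t^{4} + 4 t^{2} - 6 t - 9}{9 t^{2} + 6}] = \frac{108 t^{7} + 180 t^{5} + 96 t^{3} + 18 t^{2} + 70 t - 12}{27 t^{4} + 36 t^{2} + 12}, which equals f(t).
F(2) = \frac{109}{6}; F(-2) = \frac{787}{42}.
Integral = F(2) - F(-2) = - \frac{4}{7}.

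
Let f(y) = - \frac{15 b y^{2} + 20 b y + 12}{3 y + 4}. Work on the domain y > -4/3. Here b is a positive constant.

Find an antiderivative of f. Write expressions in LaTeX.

A candidate is checked by its d/dy: the result must match f(y).
Check: d/dy[\frac{- 5 b y^{2} - 8 \log{\left(\frac{3 y}{2} + 2 \right)}}{2}] = \frac{- 15 b y^{2} - 20 b y - 12}{3 y + 4}, which equals f(y).

An antiderivative is F(y) = \frac{- 5 b y^{2} - 8 \log{\left(\frac{3 y}{2} + 2 \right)}}{2}.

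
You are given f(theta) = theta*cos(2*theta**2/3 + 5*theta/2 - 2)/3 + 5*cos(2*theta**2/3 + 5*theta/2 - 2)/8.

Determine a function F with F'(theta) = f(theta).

f matches the chain-rule pattern g'(h)*h' with inner function h(theta) = 2*theta**2/3 + 5*theta/2 - 2; substituting u = h(theta) collapses the integral.
Check: d/dtheta[sin(2*theta**2/3 + 5*theta/2 - 2)/4] = theta*cos(2*theta**2/3 + 5*theta/2 - 2)/3 + 5*cos(2*theta**2/3 + 5*theta/2 - 2)/8 = f(theta).

An antiderivative is F(theta) = sin(2*theta**2/3 + 5*theta/2 - 2)/4.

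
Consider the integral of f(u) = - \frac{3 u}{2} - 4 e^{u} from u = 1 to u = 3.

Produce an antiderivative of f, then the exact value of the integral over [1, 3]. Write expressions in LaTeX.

Antiderivative: F(u) = - \frac{3 u^{2}}{4} - 4 e^{u}; value = - 4 e^{3} - 6 + 4 e

Integrate term by term and add the pieces.
F(u) = - \frac{3 u^{2}}{4} - 4 e^{u} is an antiderivative of f.
Check: d/du[- \frac{3 u^{2}}{4} - 4 e^{u}] = - \frac{3 u}{2} - 4 e^{u} = f(u).
F(3) = - 4 e^{3} - \frac{27}{4}; F(1) = - 4 e - \frac{3}{4}.
Integral = F(3) - F(1) = - 4 e^{3} - 6 + 4 e.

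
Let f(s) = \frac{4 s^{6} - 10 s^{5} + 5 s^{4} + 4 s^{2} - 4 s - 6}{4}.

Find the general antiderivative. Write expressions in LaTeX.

F(s) = \frac{s^{7}}{7} - \frac{5 s^{6}}{12} + \frac{s^{5}}{4} + \frac{s^{3}}{3} - \frac{s^{2}}{2} - \frac{3 s}{2} + C

Differentiate the proposed F(s) back; it has to land on f(s) exactly.
Check: d/ds[\frac{s^{7}}{7} - \frac{5 s^{6}}{12} + \frac{s^{5}}{4} + \frac{s^{3}}{3} - \frac{s^{2}}{2} - \frac{3 s}{2}] = s^{6} - \frac{5 s^{5}}{2} + \frac{5 s^{4}}{4} + s^{2} - s - \frac{3}{2}, which equals f(s).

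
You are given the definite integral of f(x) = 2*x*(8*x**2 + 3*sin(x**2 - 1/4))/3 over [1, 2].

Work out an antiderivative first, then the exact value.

Antiderivative: F(x) = (4*x**4 - 3*cos(x**2 - 1/4))/3; value = cos(3/4) - cos(15/4) + 20

A first test for any F(x): its x-derivative must equal f(x) identically.
F(x) = (4*x**4 - 3*cos(x**2 - 1/4))/3 is an antiderivative of f.
Check: d/dx[(4*x**4 - 3*cos(x**2 - 1/4))/3] = 16*x**3/3 + 2*x*sin(x**2 - 1/4), which equals f(x).
F(2) = 64/3 - cos(15/4); F(1) = 4/3 - cos(3/4).
Integral = F(2) - F(1) = cos(3/4) - cos(15/4) + 20.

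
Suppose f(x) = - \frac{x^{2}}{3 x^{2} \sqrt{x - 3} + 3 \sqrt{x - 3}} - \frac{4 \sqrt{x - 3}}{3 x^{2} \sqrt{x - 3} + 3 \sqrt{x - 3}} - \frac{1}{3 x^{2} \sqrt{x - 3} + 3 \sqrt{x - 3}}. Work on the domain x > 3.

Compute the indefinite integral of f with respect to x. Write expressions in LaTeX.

The integrand splits into summands that can be handled one at a time.
Check: d/dx[\frac{2 \left(- \sqrt{x - 3} - 2 \operatorname{atan}{\left(x \right)}\right)}{3}] = \frac{- x^{2} - 4 \sqrt{x - 3} - 1}{3 x^{2} \sqrt{x - 3} + 3 \sqrt{x - 3}}, which equals f(x).

F(x) = \frac{2 \left(- \sqrt{x - 3} - 2 \operatorname{atan}{\left(x \right)}\right)}{3} + C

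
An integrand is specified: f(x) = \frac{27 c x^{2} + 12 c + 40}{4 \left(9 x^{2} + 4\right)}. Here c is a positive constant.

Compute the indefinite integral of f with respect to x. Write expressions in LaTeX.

F(x) = \frac{3 c x}{4} + \frac{5 \operatorname{atan}{\left(\frac{3 x}{2} \right)}}{3} + C

Since d/dx undoes antidifferentiation here, F'(x) = f(x) is required of F(x).
Check: d/dx[\frac{3 c x}{4} + \frac{5 \operatorname{atan}{\left(\frac{3 x}{2} \right)}}{3}] = \frac{27 c x^{2} + 12 c + 40}{36 x^{2} + 16}, which equals f(x).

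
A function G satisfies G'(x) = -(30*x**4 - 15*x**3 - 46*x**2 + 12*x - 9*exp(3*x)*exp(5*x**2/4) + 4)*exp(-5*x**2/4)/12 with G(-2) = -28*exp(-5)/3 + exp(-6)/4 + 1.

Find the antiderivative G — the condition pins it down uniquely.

The proposed G(x) is checked by its d/dx: the result must match the given G'(x).
A general antiderivative is (x**3 - x**2/2 - x/3)*exp(-5*x**2/4) + exp(3*x)/4 + C.
The condition gives C = -28*exp(-5)/3 + exp(-6)/4 + 1 - (-28*exp(-5)/3 + exp(-6)/4) = 1.
So G(x) = (2*x*(6*x**2 - 3*x - 2) + 3*exp(3*x)*exp(5*x**2/4) + 12*exp(5*x**2/4))*exp(-5*x**2/4)/12.
Check: d/dx[(2*x*(6*x**2 - 3*x - 2) + 3*exp(3*x)*exp(5*x**2/4) + 12*exp(5*x**2/4))*exp(-5*x**2/4)/12] = (-30*x**4 + 15*x**3 + 46*x**2 - 12*x + 9*exp(3*x)*exp(5*x**2/4) - 4)*exp(-5*x**2/4)/12, which equals G'(x).

G(x) = (2*x*(6*x**2 - 3*x - 2) + 3*exp(3*x)*exp(5*x**2/4) + 12*exp(5*x**2/4))*exp(-5*x**2/4)/12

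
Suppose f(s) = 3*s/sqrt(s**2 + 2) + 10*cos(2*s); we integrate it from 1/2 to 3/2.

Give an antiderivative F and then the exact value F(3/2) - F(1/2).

Antiderivative: F(s) = 3*sqrt(s**2 + 2) + 5*sin(2*s); value = -9/2 - 5*sin(1) + 5*sin(3) + 3*sqrt(17)/2

The integrand splits into summands that can be handled one at a time.
F(s) = 3*sqrt(s**2 + 2) + 5*sin(2*s) is an antiderivative of f.
Check: d/ds[3*sqrt(s**2 + 2) + 5*sin(2*s)] = (3*s + 10*sqrt(s**2 + 2)*cos(2*s))/sqrt(s**2 + 2), which equals f(s).
F(3/2) = 5*sin(3) + 3*sqrt(17)/2; F(1/2) = 5*sin(1) + 9/2.
Integral = F(3/2) - F(1/2) = -9/2 - 5*sin(1) + 5*sin(3) + 3*sqrt(17)/2.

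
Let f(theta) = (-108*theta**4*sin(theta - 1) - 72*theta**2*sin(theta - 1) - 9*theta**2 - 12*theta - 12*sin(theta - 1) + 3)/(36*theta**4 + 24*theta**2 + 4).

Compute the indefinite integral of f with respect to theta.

Any candidate F(theta) must reproduce f(theta) exactly when differentiated.
Check: d/dtheta[-2*theta**2/(2*theta**2 + 2/3) + theta/(4*theta**2 + 4/3) + 3*cos(theta - 1) - 1/(6*theta**2 + 2)] = (-108*theta**4*sin(theta - 1) - 72*theta**2*sin(theta - 1) - 9*theta**2 - 12*theta - 12*sin(theta - 1) + 3)/(36*theta**4 + 24*theta**2 + 4) = f(theta).

F(theta) = -2*theta**2/(2*theta**2 + 2/3) + theta/(4*theta**2 + 4/3) + 3*cos(theta - 1) - 1/(6*theta**2 + 2) + C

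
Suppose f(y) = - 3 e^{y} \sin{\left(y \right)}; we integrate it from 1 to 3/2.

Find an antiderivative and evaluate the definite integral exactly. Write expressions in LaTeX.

Any candidate F(y) must reproduce f(y) exactly when differentiated.
F(y) = - \frac{3 e^{y} \sin{\left(y \right)}}{2} + \frac{3 e^{y} \cos{\left(y \right)}}{2} is an antiderivative of f.
Check: d/dy[- \frac{3 e^{y} \sin{\left(y \right)}}{2} + \frac{3 e^{y} \cos{\left(y \right)}}{2}] = - 3 e^{y} \sin{\left(y \right)} = f(y).
F(3/2) = - \frac{3 e^{\frac{3}{2}} \sin{\left(\frac{3}{2} \right)}}{2} + \frac{3 e^{\frac{3}{2}} \cos{\left(\frac{3}{2} \right)}}{2}; F(1) = - \frac{3 e \sin{\left(1 \right)}}{2} + \frac{3 e \cos{\left(1 \right)}}{2}.
Integral = F(3/2) - F(1) = - \frac{3 e^{\frac{3}{2}} \sin{\left(\frac{3}{2} \right)}}{2} - \frac{3 e \cos{\left(1 \right)}}{2} + \frac{3 e^{\frac{3}{2}} \cos{\left(\frac{3}{2} \right)}}{2} + \frac{3 e \sin{\left(1 \right)}}{2}.

Antiderivative: F(y) = - \frac{3 e^{y} \sin{\left(y \right)}}{2} + \frac{3 e^{y} \cos{\left(y \right)}}{2}; value = - \frac{3 e^{\frac{3}{2}} \sin{\left(\frac{3}{2} \right)}}{2} - \frac{3 e \cos{\left(1 \right)}}{2} + \frac{3 e^{\frac{3}{2}} \cos{\left(\frac{3}{2} \right)}}{2} + \frac{3 e \sin{\left(1 \right)}}{2}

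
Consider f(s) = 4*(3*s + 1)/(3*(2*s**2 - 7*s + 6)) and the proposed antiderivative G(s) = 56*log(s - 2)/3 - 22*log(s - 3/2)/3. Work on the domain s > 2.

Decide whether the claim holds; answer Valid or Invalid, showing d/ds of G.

Invalid: d/ds[G] - f = 28/(3*s - 6), which is not 0.

d/ds[G] = (68*s - 80)/(6*s**2 - 21*s + 18)
d/ds[G] - f(s) = 28/(3*s - 6) != 0.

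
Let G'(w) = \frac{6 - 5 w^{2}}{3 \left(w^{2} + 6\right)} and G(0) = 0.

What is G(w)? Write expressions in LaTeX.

Since d/dw undoes antidifferentiation here, G(w) must give back the stated G'(w).
A general antiderivative is - \frac{5 w}{3} + 2 \sqrt{6} \operatorname{atan}{\left(\frac{\sqrt{6} w}{6} \right)} + C.
The condition gives C = 0 - (0) = 0.
So G(w) = - \frac{5 w - 6 \sqrt{6} \operatorname{atan}{\left(\frac{\sqrt{6} w}{6} \right)}}{3}.
Check: d/dw[- \frac{5 w - 6 \sqrt{6} \operatorname{atan}{\left(\frac{\sqrt{6} w}{6} \right)}}{3}] = \frac{6 - 5 w^{2}}{3 w^{2} + 18}, which equals G'(w).

G(w) = - \frac{5 w - 6 \sqrt{6} \operatorname{atan}{\left(\frac{\sqrt{6} w}{6} \right)}}{3}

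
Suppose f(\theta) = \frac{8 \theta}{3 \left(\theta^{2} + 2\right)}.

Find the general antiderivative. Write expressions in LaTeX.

The substitution u = \frac{3 \theta^{2}}{2} + 3 works: f is exactly (dF/du)*(du/d\theta) for that inner function.
Check: d/d\theta[\frac{4 \log{\left(\frac{3 \theta^{2}}{2} + 3 \right)}}{3}] = \frac{8 \theta}{3 \theta^{2} + 6}, which equals f(\theta).

F(\theta) = \frac{4 \log{\left(\frac{3 \theta^{2}}{2} + 3 \right)}}{3} + C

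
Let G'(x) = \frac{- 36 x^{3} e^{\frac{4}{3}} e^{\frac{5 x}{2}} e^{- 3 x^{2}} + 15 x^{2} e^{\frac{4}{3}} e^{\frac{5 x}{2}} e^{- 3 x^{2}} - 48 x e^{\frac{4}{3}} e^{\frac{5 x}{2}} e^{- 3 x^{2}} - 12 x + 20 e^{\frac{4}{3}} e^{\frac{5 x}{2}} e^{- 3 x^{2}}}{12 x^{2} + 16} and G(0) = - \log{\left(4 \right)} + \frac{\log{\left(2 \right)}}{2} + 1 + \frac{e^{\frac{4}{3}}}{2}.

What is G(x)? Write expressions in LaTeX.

G(x) = \frac{e^{- 3 x^{2} + \frac{5 x}{2} + \frac{4}{3}} + \log{\left(\frac{3 x^{2}}{2} + 2 \right)} - 2 \log{\left(3 x^{2} + 4 \right)} + 2}{2}

Any candidate G(x) must reproduce the stated G'(x) exactly.
A general antiderivative is \frac{e^{- 3 x^{2} + \frac{5 x}{2} + \frac{4}{3}}}{2} + \frac{\log{\left(\frac{3 x^{2}}{2} + 2 \right)}}{2} - \log{\left(3 x^{2} + 4 \right)} + C.
The condition gives C = - \log{\left(4 \right)} + \frac{\log{\left(2 \right)}}{2} + 1 + \frac{e^{\frac{4}{3}}}{2} - (- \log{\left(4 \right)} + \frac{\log{\left(2 \right)}}{2} + \frac{e^{\frac{4}{3}}}{2}) = 1.
So G(x) = \frac{e^{- 3 x^{2} + \frac{5 x}{2} + \frac{4}{3}} + \log{\left(\frac{3 x^{2}}{2} + 2 \right)} - 2 \log{\left(3 x^{2} + 4 \right)} + 2}{2}.
Check: d/dx[\frac{e^{- 3 x^{2} + \frac{5 x}{2} + \frac{4}{3}} + \log{\left(\frac{3 x^{2}}{2} + 2 \right)} - 2 \log{\left(3 x^{2} + 4 \right)} + 2}{2}] = \frac{- 36 x^{3} e^{\frac{4}{3}} e^{\frac{5 x}{2}} e^{- 3 x^{2}} + 15 x^{2} e^{\frac{4}{3}} e^{\frac{5 x}{2}} e^{- 3 x^{2}} - 48 x e^{\frac{4}{3}} e^{\frac{5 x}{2}} e^{- 3 x^{2}} - 12 x + 20 e^{\frac{4}{3}} e^{\frac{5 x}{2}} e^{- 3 x^{2}}}{12 x^{2} + 16} = G'(x).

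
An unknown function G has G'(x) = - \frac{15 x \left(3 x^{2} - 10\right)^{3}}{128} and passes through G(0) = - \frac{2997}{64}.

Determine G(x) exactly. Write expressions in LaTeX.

G(x) = \frac{2048 - 5 \left(10 - 3 x^{2}\right)^{4}}{1024}

The substitution u = \frac{5}{2} - \frac{3 x^{2}}{4} works: G'(x) is exactly (dG/du)*(du/dx) for that inner function.
A general antiderivative is - \frac{5 \left(\frac{5}{2} - \frac{3 x^{2}}{4}\right)^{4}}{4} + C.
The condition gives C = - \frac{2997}{64} - (- \frac{3125}{64}) = 2.
So G(x) = \frac{2048 - 5 \left(10 - 3 x^{2}\right)^{4}}{1024}.
Check: d/dx[\frac{2048 - 5 \left(10 - 3 x^{2}\right)^{4}}{1024}] = - \frac{405 x^{7}}{128} + \frac{2025 x^{5}}{64} - \frac{3375 x^{3}}{32} + \frac{1875 x}{16}, which equals G'(x).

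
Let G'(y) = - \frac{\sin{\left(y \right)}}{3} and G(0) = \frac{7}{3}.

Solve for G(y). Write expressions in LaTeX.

Since d/dy undoes antidifferentiation here, G(y) must give back the stated G'(y).
A general antiderivative is \frac{\cos{\left(y \right)}}{3} + C.
The condition gives C = \frac{7}{3} - (\frac{1}{3}) = 2.
So G(y) = \frac{\cos{\left(y \right)}}{3} + 2.
Check: d/dy[\frac{\cos{\left(y \right)}}{3} + 2] = - \frac{\sin{\left(y \right)}}{3} = G'(y).

G(y) = \frac{\cos{\left(y \right)}}{3} + 2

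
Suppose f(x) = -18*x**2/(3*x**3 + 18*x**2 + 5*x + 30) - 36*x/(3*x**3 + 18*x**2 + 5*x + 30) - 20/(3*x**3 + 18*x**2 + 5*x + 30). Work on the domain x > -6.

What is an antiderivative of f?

Integrate term by term and add the pieces.
Check: d/dx[-4*log(x + 6) - log(x**2 + 5/3)] = (-18*x**2 - 36*x - 20)/(3*x**3 + 18*x**2 + 5*x + 30), which equals f(x).

An antiderivative is F(x) = -4*log(x + 6) - log(x**2 + 5/3).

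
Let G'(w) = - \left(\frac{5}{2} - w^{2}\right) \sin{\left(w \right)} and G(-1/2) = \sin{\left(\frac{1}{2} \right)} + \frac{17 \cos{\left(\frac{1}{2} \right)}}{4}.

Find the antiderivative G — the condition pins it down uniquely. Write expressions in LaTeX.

For G(w) to be correct, d/dw[G] must agree with the stated G'(w) identically.
A general antiderivative is - w^{2} \cos{\left(w \right)} + 2 w \sin{\left(w \right)} + \frac{9 \cos{\left(w \right)}}{2} + C.
The condition gives C = \sin{\left(\frac{1}{2} \right)} + \frac{17 \cos{\left(\frac{1}{2} \right)}}{4} - (\sin{\left(\frac{1}{2} \right)} + \frac{17 \cos{\left(\frac{1}{2} \right)}}{4}) = 0.
So G(w) = - w^{2} \cos{\left(w \right)} + 2 w \sin{\left(w \right)} + \frac{9 \cos{\left(w \right)}}{2}.
Check: d/dw[- w^{2} \cos{\left(w \right)} + 2 w \sin{\left(w \right)} + \frac{9 \cos{\left(w \right)}}{2}] = w^{2} \sin{\left(w \right)} - \frac{5 \sin{\left(w \right)}}{2}, which equals G'(w).

G(w) = - w^{2} \cos{\left(w \right)} + 2 w \sin{\left(w \right)} + \frac{9 \cos{\left(w \right)}}{2}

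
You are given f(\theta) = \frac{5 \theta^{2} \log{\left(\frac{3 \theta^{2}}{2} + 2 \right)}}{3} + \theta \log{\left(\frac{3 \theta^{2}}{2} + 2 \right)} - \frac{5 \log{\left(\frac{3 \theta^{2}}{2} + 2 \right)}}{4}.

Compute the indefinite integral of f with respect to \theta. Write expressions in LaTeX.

The integrand splits into summands that can be handled one at a time.
Check: d/d\theta[\frac{5 \theta^{3} \log{\left(\frac{3 \theta^{2}}{2} + 2 \right)}}{9} - \frac{10 \theta^{3}}{27} + \frac{\theta^{2} \log{\left(\frac{3 \theta^{2}}{2} + 2 \right)}}{2} - \frac{\theta^{2}}{2} - \frac{5 \theta \log{\left(\frac{3 \theta^{2}}{2} + 2 \right)}}{4} + \frac{215 \theta}{54} + \frac{2 \log{\left(\theta^{2} + \frac{4}{3} \right)}}{3} - \frac{215 \sqrt{3} \operatorname{atan}{\left(\frac{\sqrt{3} \theta}{2} \right)}}{81}] = \frac{5 \theta^{2} \log{\left(\frac{3 \theta^{2}}{2} + 2 \right)}}{3} + \theta \log{\left(\frac{3 \theta^{2}}{2} + 2 \right)} - \frac{5 \log{\left(\frac{3 \theta^{2}}{2} + 2 \right)}}{4} = f(\theta).

F(\theta) = \frac{5 \theta^{3} \log{\left(\frac{3 \theta^{2}}{2} + 2 \right)}}{9} - \frac{10 \theta^{3}}{27} + \frac{\theta^{2} \log{\left(\frac{3 \theta^{2}}{2} + 2 \right)}}{2} - \frac{\theta^{2}}{2} - \frac{5 \theta \log{\left(\frac{3 \theta^{2}}{2} + 2 \right)}}{4} + \frac{215 \theta}{54} + \frac{2 \log{\left(\theta^{2} + \frac{4}{3} \right)}}{3} - \frac{215 \sqrt{3} \operatorname{atan}{\left(\frac{\sqrt{3} \theta}{2} \right)}}{81} + C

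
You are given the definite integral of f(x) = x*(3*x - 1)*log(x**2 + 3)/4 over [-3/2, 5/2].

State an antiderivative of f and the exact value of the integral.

For F(x) to be correct the identity F'(x) - f(x) = 0 must hold.
F(x) = -x**3/6 + x**2/8 + 3*x/2 + (x**3/4 - x**2/8)*log(x**2 + 3) - 3*log(x**2 + 3)/8 - 3*sqrt(3)*atan(sqrt(3)*x/3)/2 is an antiderivative of f.
Check: d/dx[-x**3/6 + x**2/8 + 3*x/2 + (x**3/4 - x**2/8)*log(x**2 + 3) - 3*log(x**2 + 3)/8 - 3*sqrt(3)*atan(sqrt(3)*x/3)/2] = 3*x**2*log(x**2 + 3)/4 - x*log(x**2 + 3)/4, which equals f(x).
F(5/2) = -3*sqrt(3)*atan(5*sqrt(3)/6)/2 + 185/96 + 11*log(37/4)/4; F(-3/2) = -3*log(21/4)/2 - 45/32 + 3*sqrt(3)*atan(sqrt(3)/2)/2.
Integral = F(5/2) - F(-3/2) = -3*sqrt(3)*atan(5*sqrt(3)/6)/2 - 3*sqrt(3)*atan(sqrt(3)/2)/2 + 3*log(21/4)/2 + 10/3 + 11*log(37/4)/4.

Antiderivative: F(x) = -x**3/6 + x**2/8 + 3*x/2 + (x**3/4 - x**2/8)*log(x**2 + 3) - 3*log(x**2 + 3)/8 - 3*sqrt(3)*atan(sqrt(3)*x/3)/2; value = -3*sqrt(3)*atan(5*sqrt(3)/6)/2 - 3*sqrt(3)*atan(sqrt(3)/2)/2 + 3*log(21/4)/2 + 10/3 + 11*log(37/4)/4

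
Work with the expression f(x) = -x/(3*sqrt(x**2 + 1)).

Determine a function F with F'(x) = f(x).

The substitution u = x**2 + 1 works: f is exactly (dF/du)*(du/dx) for that inner function.
Check: d/dx[-sqrt(x**2 + 1)/3] = -x/(3*sqrt(x**2 + 1)) = f(x).

An antiderivative is F(x) = -sqrt(x**2 + 1)/3.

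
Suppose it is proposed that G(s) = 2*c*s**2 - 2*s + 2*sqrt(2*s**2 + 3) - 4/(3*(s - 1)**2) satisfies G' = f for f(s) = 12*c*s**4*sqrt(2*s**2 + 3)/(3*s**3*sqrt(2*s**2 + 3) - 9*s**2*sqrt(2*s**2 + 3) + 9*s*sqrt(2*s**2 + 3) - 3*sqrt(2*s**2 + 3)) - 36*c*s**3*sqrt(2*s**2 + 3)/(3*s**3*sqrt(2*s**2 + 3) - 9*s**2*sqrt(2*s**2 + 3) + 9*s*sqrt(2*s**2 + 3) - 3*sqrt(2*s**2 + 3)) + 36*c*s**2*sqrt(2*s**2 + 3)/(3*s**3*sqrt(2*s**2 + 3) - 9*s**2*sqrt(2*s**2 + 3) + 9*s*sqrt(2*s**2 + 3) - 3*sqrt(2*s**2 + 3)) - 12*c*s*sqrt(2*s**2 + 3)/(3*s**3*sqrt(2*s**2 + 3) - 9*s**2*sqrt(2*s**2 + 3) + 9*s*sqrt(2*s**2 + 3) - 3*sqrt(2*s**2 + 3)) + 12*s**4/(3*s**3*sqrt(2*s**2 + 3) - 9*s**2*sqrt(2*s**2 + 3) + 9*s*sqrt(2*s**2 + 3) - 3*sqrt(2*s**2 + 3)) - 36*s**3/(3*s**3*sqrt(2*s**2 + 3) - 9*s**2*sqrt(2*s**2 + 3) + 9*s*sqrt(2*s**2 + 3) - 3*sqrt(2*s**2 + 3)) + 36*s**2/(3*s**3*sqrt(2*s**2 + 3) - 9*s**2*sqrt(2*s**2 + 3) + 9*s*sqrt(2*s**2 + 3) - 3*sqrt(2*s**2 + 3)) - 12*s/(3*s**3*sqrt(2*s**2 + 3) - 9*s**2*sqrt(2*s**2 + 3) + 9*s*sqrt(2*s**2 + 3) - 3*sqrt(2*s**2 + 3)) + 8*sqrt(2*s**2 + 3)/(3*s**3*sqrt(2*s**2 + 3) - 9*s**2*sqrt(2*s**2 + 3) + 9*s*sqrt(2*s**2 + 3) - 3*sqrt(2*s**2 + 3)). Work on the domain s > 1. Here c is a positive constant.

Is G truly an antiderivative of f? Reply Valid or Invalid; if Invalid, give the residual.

d/ds[G] = (12*c*s**4*sqrt(2*s**2 + 3) - 36*c*s**3*sqrt(2*s**2 + 3) + 36*c*s**2*sqrt(2*s**2 + 3) - 12*c*s*sqrt(2*s**2 + 3) + 12*s**4 - 6*s**3*sqrt(2*s**2 + 3) - 36*s**3 + 18*s**2*sqrt(2*s**2 + 3) + 36*s**2 - 18*s*sqrt(2*s**2 + 3) - 12*s + 14*sqrt(2*s**2 + 3))/(3*s**3*sqrt(2*s**2 + 3) - 9*s**2*sqrt(2*s**2 + 3) + 9*s*sqrt(2*s**2 + 3) - 3*sqrt(2*s**2 + 3))
d/ds[G] - f(s) = -2 != 0.

Invalid: d/ds[G] - f = -2, which is not 0.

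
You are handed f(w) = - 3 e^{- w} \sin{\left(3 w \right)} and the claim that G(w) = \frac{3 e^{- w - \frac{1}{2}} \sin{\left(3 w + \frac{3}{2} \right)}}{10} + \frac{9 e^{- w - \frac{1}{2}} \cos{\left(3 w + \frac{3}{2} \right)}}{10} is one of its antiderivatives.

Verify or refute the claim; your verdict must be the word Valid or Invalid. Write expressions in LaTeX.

d/dw[G] = - \frac{3 e^{- w} \sin{\left(3 w + \frac{3}{2} \right)}}{e^{\frac{1}{2}}}
d/dw[G] - f(w) = \frac{\left(3 e^{\frac{1}{2}} \sin{\left(3 w \right)} - 3 \sin{\left(3 w + \frac{3}{2} \right)}\right) e^{- w}}{e^{\frac{1}{2}}} != 0.

Invalid: d/dw[G] - f = \frac{\left(3 e^{\frac{1}{2}} \sin{\left(3 w \right)} - 3 \sin{\left(3 w + \frac{3}{2} \right)}\right) e^{- w}}{e^{\frac{1}{2}}}, which is not 0.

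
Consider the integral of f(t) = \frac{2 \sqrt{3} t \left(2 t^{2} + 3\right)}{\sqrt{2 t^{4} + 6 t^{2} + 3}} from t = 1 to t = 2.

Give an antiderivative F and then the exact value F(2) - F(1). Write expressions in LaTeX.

f matches the chain-rule pattern g'(h)*h' with inner function h(t) = \frac{2 t^{4}}{3} + 2 t^{2} + 1; substituting u = h(t) collapses the integral.
F(t) = 3 \sqrt{\frac{2 t^{4}}{3} + 2 t^{2} + 1} is an antiderivative of f.
Check: d/dt[3 \sqrt{\frac{2 t^{4}}{3} + 2 t^{2} + 1}] = \frac{4 \sqrt{3} t^{3} + 6 \sqrt{3} t}{\sqrt{2 t^{4} + 6 t^{2} + 3}}, which equals f(t).
F(2) = \sqrt{177}; F(1) = \sqrt{33}.
Integral = F(2) - F(1) = - \sqrt{33} + \sqrt{177}.

Antiderivative: F(t) = 3 \sqrt{\frac{2 t^{4}}{3} + 2 t^{2} + 1}; value = - \sqrt{33} + \sqrt{177}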